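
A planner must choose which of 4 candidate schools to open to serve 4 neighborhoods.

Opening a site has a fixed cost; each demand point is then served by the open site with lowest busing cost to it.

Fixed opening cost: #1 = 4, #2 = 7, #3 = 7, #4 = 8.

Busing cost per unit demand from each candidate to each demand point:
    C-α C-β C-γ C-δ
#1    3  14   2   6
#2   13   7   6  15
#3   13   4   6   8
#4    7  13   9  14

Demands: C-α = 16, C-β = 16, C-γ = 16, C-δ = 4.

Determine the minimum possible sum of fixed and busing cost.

Open {#1, #3}: assign each demand point to its cheapest open site.
  C-α→#1 16×3=48, C-β→#3 16×4=64, C-γ→#1 16×2=32, C-δ→#1 4×6=24
  busing cost 168, fixed 11 → total 179.
Compare {#1, #2, #3}: busing cost 168 + fixed 18 = 186.
Compare {#1, #3, #4}: busing cost 168 + fixed 19 = 187.
Compare {#1, #2, #3, #4}: busing cost 168 + fixed 26 = 194.
All other subsets cost ≥ 186. Minimum total cost: 179.

179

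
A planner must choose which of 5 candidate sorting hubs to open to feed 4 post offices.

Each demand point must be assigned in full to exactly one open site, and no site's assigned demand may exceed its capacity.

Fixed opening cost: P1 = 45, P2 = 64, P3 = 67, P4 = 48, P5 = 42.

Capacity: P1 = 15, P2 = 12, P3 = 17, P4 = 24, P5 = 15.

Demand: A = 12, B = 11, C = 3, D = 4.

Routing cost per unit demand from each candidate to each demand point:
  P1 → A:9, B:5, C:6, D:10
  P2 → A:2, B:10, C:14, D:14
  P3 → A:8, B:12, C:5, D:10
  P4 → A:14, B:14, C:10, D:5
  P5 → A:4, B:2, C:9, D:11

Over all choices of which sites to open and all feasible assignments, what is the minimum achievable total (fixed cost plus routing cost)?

247

Open {P2, P4, P5}; cheapest assignment that respects the capacities:
  P2 (cap 12, load 12): A — cost 12×2 = 24
  P4 (cap 24, load 4): D — cost 4×5 = 20
  P5 (cap 15, load 14): B, C — cost 11×2 + 3×9 = 49
  Shipping 93, fixed 154 → total 247.
  Any other capacity-feasible assignment to {P2, P4, P5} ships for at least 93.
Compare {P1, P2, P5}: its best feasible assignment gives total 255.
Compare {P1, P5}: its best feasible assignment gives total 257.
Every other set of open sites that can feasibly serve all demand totals ≥ 255 even under its best assignment. Minimum: 247.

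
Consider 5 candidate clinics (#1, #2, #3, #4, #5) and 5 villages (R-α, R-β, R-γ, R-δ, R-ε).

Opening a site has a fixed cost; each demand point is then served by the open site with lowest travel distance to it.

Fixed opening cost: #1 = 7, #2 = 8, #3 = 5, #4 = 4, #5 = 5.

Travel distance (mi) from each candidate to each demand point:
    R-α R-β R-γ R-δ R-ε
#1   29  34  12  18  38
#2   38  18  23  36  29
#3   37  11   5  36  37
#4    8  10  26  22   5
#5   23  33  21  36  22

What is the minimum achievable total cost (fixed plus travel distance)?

59

Open {#3, #4}: assign each demand point to its cheapest open site.
  R-α→#4 8, R-β→#4 10, R-γ→#3 5, R-δ→#4 22, R-ε→#4 5
  travel distance 50, fixed 9 → total 59.
Compare {#1, #3, #4}: travel distance 46 + fixed 16 = 62.
Compare {#1, #4}: travel distance 53 + fixed 11 = 64.
Compare {#3, #4, #5}: travel distance 50 + fixed 14 = 64.
All other subsets cost ≥ 62. Minimum total cost: 59.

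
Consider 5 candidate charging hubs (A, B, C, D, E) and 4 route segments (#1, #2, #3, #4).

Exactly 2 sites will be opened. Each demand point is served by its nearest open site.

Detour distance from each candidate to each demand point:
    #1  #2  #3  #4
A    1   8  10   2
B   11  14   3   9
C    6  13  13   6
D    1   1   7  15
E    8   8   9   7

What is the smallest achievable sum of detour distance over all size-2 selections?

11

Open {A, D}.
  #1→A 1, #2→D 1, #3→D 7, #4→A 2  ⇒ total 11.
Compare {A, B}: total 14.
Compare {B, D}: total 14.
No size-2 selection does better; minimum is 11.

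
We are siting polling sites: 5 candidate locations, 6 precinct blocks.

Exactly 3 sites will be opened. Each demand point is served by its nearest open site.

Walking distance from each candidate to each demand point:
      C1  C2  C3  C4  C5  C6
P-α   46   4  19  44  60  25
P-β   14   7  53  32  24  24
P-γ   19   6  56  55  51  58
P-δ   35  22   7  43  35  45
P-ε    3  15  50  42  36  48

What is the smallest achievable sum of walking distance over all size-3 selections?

Open {P-β, P-δ, P-ε}.
  C1→P-ε 3, C2→P-β 7, C3→P-δ 7, C4→P-β 32, C5→P-β 24, C6→P-β 24  ⇒ total 97.
Compare {P-α, P-β, P-δ}: total 105.
Compare {P-α, P-β, P-ε}: total 106.
No size-3 selection does better; minimum is 97.

97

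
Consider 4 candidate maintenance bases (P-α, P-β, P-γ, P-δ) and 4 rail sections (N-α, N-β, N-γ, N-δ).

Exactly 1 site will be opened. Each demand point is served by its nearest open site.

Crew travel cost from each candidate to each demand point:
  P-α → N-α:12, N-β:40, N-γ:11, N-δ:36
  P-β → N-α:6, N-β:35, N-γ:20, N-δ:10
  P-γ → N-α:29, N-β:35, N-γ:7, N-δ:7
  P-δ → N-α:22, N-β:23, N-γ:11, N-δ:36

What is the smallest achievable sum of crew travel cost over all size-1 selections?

71

Open {P-β}.
  N-α→P-β 6, N-β→P-β 35, N-γ→P-β 20, N-δ→P-β 10  ⇒ total 71.
Compare {P-γ}: total 78.
Compare {P-δ}: total 92.
No size-1 selection does better; minimum is 71.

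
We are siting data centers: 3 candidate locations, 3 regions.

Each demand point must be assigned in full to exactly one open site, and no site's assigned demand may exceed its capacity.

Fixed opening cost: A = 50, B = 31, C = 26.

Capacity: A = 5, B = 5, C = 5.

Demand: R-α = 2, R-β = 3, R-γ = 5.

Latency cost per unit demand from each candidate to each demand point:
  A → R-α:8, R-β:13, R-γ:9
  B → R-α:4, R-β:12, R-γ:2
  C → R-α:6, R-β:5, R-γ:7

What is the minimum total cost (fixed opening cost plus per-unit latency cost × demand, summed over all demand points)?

Open {B, C}; cheapest assignment that respects the capacities:
  B (cap 5, load 5): R-γ — cost 5×2 = 10
  C (cap 5, load 5): R-α, R-β — cost 2×6 + 3×5 = 27
  Shipping 37, fixed 57 → total 94.
  Any other capacity-feasible assignment to {B, C} ships for at least 37.
Compare {A, B, C}: its best feasible assignment gives total 144.
Compare {A, B}: its best feasible assignment gives total 146.
Every other set of open sites that can feasibly serve all demand totals ≥ 144 even under its best assignment. Minimum: 94.

94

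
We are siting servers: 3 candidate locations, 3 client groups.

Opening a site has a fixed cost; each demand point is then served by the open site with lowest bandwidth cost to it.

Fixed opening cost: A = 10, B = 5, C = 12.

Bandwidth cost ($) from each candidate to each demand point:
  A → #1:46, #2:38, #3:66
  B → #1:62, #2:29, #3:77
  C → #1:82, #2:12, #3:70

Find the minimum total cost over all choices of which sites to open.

146

Open {A, C}: assign each demand point to its cheapest open site.
  #1→A 46, #2→C 12, #3→A 66
  bandwidth cost 124, fixed 22 → total 146.
Compare {A, B, C}: bandwidth cost 124 + fixed 27 = 151.
Compare {A, B}: bandwidth cost 141 + fixed 15 = 156.
Compare {A}: bandwidth cost 150 + fixed 10 = 160.
All other subsets cost ≥ 151. Minimum total cost: 146.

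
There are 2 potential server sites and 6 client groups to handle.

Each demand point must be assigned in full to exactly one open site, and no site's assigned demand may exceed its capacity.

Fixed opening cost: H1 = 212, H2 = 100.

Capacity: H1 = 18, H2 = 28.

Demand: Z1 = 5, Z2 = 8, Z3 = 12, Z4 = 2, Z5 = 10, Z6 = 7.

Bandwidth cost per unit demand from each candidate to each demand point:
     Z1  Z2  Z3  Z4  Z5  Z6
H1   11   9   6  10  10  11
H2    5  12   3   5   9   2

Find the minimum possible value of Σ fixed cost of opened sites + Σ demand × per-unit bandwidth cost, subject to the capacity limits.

Open {H1, H2}; cheapest assignment that respects the capacities:
  H1 (cap 18, load 18): Z2, Z5 — cost 8×9 + 10×10 = 172
  H2 (cap 28, load 26): Z1, Z3, Z4, Z6 — cost 5×5 + 12×3 + 2×5 + 7×2 = 85
  Shipping 257, fixed 312 → total 569.
  Any other capacity-feasible assignment to {H1, H2} ships for at least 257.
Total demand is 44 and no other set of sites has combined capacity ≥ 44, so {H1, H2} is the only feasible choice of open sites. Minimum: 569.

569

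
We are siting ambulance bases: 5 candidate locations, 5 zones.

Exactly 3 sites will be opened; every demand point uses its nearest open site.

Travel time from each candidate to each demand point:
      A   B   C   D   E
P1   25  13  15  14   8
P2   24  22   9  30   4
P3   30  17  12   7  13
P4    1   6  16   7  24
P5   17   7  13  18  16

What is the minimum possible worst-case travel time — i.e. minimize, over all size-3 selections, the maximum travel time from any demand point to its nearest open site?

9

Open {P1, P2, P4}.
  Farthest demand point is C at travel time 9 (to P2); all others are ≤ 9.
With {P2, P3, P4} the worst case is 9.
With {P2, P4, P5} the worst case is 9.
No size-3 selection achieves below 9.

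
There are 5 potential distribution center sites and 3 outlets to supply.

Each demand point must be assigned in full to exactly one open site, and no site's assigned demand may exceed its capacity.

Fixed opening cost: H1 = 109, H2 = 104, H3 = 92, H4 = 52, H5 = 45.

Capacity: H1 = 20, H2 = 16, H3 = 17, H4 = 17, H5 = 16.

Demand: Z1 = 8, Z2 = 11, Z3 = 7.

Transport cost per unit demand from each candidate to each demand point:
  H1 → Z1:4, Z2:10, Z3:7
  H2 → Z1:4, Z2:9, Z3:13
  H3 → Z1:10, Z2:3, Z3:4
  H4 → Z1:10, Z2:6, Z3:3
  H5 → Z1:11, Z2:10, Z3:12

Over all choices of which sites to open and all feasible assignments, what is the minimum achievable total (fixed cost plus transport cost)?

278

Open {H3, H4}; cheapest assignment that respects the capacities:
  H3 (cap 17, load 11): Z2 — cost 11×3 = 33
  H4 (cap 17, load 15): Z1, Z3 — cost 8×10 + 7×3 = 101
  Shipping 134, fixed 144 → total 278.
  Any other capacity-feasible assignment to {H3, H4} ships for at least 134.
Compare {H1, H4}: its best feasible assignment gives total 308.
Compare {H4, H5}: its best feasible assignment gives total 308.
Every other set of open sites that can feasibly serve all demand totals ≥ 308 even under its best assignment. Minimum: 278.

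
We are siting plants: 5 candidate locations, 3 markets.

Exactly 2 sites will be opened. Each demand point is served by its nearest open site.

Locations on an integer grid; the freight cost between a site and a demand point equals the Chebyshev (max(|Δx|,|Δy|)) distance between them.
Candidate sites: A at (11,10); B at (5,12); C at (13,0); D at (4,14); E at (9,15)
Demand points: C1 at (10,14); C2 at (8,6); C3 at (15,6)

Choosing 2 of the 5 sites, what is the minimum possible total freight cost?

9

Open {A, E}.
  C1→E 1, C2→A 4, C3→A 4  ⇒ total 9.
Compare {A, B}: total 12.
Compare {A, C}: total 12.
No size-2 selection does better; minimum is 9.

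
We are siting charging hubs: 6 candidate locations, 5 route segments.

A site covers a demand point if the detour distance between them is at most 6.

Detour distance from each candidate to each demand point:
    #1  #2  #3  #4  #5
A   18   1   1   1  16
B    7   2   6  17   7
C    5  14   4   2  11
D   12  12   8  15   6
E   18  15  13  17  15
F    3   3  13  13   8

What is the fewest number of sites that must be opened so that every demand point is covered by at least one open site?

Coverage sets (demand points within 6 of each site):
  A: {#2, #3, #4}
  B: {#2, #3}
  C: {#1, #3, #4}
  D: {#5}
  E: {}
  F: {#1, #2}
No 2 sites suffice: every size-2 union leaves at least one demand point uncovered.
But {A, C, D} covers everything, so the minimum is 3.

3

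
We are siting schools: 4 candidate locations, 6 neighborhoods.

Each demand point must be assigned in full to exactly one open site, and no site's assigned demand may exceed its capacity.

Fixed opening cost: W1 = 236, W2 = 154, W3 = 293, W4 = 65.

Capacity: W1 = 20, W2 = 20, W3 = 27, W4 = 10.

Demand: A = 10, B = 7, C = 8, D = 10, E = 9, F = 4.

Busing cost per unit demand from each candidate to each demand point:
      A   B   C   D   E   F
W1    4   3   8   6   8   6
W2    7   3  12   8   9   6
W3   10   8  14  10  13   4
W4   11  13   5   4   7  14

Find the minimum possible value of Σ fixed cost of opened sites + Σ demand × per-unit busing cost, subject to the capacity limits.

721

Open {W1, W2, W4}; cheapest assignment that respects the capacities:
  W1 (cap 20, load 20): A, D — cost 10×4 + 10×6 = 100
  W2 (cap 20, load 20): B, E, F — cost 7×3 + 9×9 + 4×6 = 126
  W4 (cap 10, load 8): C — cost 8×5 = 40
  Shipping 266, fixed 455 → total 721.
  Any other capacity-feasible assignment to {W1, W2, W4} ships for at least 266.
Compare {W2, W3, W4}: its best feasible assignment gives total 870.
Compare {W1, W3, W4}: its best feasible assignment gives total 918.
Every other set of open sites that can feasibly serve all demand totals ≥ 870 even under its best assignment. Minimum: 721.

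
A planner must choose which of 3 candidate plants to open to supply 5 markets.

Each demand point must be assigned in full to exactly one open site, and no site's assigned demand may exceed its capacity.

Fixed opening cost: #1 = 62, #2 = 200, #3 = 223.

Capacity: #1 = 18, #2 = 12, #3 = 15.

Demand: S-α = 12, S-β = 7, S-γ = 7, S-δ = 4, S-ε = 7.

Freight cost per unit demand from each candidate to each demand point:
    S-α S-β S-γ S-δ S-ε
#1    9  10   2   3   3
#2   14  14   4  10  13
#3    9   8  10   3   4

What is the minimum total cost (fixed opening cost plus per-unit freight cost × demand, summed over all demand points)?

Open {#1, #2, #3}; cheapest assignment that respects the capacities:
  #1 (cap 18, load 16): S-α, S-δ — cost 12×9 + 4×3 = 120
  #2 (cap 12, load 7): S-γ — cost 7×4 = 28
  #3 (cap 15, load 14): S-β, S-ε — cost 7×8 + 7×4 = 84
  Shipping 232, fixed 485 → total 717.
  Any other capacity-feasible assignment to {#1, #2, #3} ships for at least 232.
Total demand is 37 and no other set of sites has combined capacity ≥ 37, so {#1, #2, #3} is the only feasible choice of open sites. Minimum: 717.

717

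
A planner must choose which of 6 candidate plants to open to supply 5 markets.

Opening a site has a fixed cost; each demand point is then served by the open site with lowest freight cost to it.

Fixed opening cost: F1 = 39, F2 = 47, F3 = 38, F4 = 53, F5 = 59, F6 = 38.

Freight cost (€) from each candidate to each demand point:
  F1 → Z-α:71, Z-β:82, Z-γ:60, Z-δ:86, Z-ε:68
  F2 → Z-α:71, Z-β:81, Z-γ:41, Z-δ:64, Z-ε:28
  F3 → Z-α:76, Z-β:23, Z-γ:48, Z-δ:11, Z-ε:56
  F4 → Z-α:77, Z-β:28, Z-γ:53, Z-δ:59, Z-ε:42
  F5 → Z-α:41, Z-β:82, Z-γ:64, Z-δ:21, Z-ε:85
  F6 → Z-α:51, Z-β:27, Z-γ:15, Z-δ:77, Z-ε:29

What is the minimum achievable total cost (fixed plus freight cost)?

Open {F3, F6}: assign each demand point to its cheapest open site.
  Z-α→F6 51, Z-β→F3 23, Z-γ→F6 15, Z-δ→F3 11, Z-ε→F6 29
  freight cost 129, fixed 76 → total 205.
Compare {F5, F6}: freight cost 133 + fixed 97 = 230.
Compare {F6}: freight cost 199 + fixed 38 = 237.
Compare {F1, F3, F6}: freight cost 129 + fixed 115 = 244.
All other subsets cost ≥ 230. Minimum total cost: 205.

205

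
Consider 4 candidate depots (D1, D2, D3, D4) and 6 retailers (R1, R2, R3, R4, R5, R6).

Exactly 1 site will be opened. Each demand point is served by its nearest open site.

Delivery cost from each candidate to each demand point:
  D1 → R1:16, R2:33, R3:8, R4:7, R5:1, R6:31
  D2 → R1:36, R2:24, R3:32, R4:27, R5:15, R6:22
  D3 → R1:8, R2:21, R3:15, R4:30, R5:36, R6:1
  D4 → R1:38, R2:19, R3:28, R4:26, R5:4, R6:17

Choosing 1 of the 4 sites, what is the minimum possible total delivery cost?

96

Open {D1}.
  R1→D1 16, R2→D1 33, R3→D1 8, R4→D1 7, R5→D1 1, R6→D1 31  ⇒ total 96.
Compare {D3}: total 111.
Compare {D4}: total 132.
No size-1 selection does better; minimum is 96.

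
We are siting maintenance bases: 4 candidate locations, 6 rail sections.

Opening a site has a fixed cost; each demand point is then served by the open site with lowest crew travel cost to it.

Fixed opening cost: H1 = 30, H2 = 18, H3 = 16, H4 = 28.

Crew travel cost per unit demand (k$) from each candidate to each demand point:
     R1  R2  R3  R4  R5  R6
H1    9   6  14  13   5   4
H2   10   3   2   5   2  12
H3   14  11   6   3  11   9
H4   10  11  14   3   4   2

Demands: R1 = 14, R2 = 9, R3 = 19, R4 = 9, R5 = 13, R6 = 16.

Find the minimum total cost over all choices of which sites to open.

336

Open {H2, H4}: assign each demand point to its cheapest open site.
  R1→H2 14×10=140, R2→H2 9×3=27, R3→H2 19×2=38, R4→H4 9×3=27, R5→H2 13×2=26, R6→H4 16×2=32
  crew travel cost 290, fixed 46 → total 336.
Compare {H1, H2, H4}: crew travel cost 276 + fixed 76 = 352.
Compare {H2, H3, H4}: crew travel cost 290 + fixed 62 = 352.
Compare {H1, H2, H3, H4}: crew travel cost 276 + fixed 92 = 368.
All other subsets cost ≥ 352. Minimum total cost: 336.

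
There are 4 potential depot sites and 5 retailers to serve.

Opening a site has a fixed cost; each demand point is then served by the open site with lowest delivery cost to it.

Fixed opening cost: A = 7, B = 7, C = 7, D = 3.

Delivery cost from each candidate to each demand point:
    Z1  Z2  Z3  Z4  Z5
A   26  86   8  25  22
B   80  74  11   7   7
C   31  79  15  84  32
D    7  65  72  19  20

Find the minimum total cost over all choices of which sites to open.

107

Open {B, D}: assign each demand point to its cheapest open site.
  Z1→D 7, Z2→D 65, Z3→B 11, Z4→B 7, Z5→B 7
  delivery cost 97, fixed 10 → total 107.
Compare {A, B, D}: delivery cost 94 + fixed 17 = 111.
Compare {B, C, D}: delivery cost 97 + fixed 17 = 114.
Compare {A, B, C, D}: delivery cost 94 + fixed 24 = 118.
All other subsets cost ≥ 111. Minimum total cost: 107.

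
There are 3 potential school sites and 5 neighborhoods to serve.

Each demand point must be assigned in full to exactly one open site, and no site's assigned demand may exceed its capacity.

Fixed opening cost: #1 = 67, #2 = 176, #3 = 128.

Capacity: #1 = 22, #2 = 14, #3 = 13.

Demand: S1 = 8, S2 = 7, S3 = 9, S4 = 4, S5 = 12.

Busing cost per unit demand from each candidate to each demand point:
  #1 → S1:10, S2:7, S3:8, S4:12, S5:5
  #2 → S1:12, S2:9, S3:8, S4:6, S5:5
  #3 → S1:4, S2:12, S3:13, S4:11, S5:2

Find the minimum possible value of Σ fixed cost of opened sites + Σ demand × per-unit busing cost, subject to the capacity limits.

608

Open {#1, #2, #3}; cheapest assignment that respects the capacities:
  #1 (cap 22, load 19): S2, S5 — cost 7×7 + 12×5 = 109
  #2 (cap 14, load 13): S3, S4 — cost 9×8 + 4×6 = 96
  #3 (cap 13, load 8): S1 — cost 8×4 = 32
  Shipping 237, fixed 371 → total 608.
  Any other capacity-feasible assignment to {#1, #2, #3} ships for at least 237.
Total demand is 40 and no other set of sites has combined capacity ≥ 40, so {#1, #2, #3} is the only feasible choice of open sites. Minimum: 608.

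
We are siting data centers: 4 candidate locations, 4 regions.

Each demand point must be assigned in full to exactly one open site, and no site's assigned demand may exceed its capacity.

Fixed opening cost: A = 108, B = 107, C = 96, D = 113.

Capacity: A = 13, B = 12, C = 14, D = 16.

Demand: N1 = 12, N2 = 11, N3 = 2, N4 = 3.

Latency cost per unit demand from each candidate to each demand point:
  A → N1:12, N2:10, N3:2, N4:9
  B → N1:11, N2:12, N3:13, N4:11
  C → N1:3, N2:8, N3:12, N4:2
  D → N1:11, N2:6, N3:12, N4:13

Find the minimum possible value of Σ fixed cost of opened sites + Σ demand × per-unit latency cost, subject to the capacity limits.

374

Open {C, D}; cheapest assignment that respects the capacities:
  C (cap 14, load 14): N1, N3 — cost 12×3 + 2×12 = 60
  D (cap 16, load 14): N2, N4 — cost 11×6 + 3×13 = 105
  Shipping 165, fixed 209 → total 374.
  Any other capacity-feasible assignment to {C, D} ships for at least 165.
Compare {A, C, D}: its best feasible assignment gives total 450.
Compare {B, C, D}: its best feasible assignment gives total 475.
Every other set of open sites that can feasibly serve all demand totals ≥ 450 even under its best assignment. Minimum: 374.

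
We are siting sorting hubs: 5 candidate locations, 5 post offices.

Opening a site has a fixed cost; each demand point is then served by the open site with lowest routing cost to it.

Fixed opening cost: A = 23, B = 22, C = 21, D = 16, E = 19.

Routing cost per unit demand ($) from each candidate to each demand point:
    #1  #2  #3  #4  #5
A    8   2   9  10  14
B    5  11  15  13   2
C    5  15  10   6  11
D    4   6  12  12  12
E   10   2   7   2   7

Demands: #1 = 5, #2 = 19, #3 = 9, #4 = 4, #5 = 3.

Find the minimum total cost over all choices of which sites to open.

181

Open {B, E}: assign each demand point to its cheapest open site.
  #1→B 5×5=25, #2→E 19×2=38, #3→E 9×7=63, #4→E 4×2=8, #5→B 3×2=6
  routing cost 140, fixed 41 → total 181.
Compare {D, E}: routing cost 150 + fixed 35 = 185.
Compare {B, D, E}: routing cost 135 + fixed 57 = 192.
Compare {C, E}: routing cost 155 + fixed 40 = 195.
All other subsets cost ≥ 185. Minimum total cost: 181.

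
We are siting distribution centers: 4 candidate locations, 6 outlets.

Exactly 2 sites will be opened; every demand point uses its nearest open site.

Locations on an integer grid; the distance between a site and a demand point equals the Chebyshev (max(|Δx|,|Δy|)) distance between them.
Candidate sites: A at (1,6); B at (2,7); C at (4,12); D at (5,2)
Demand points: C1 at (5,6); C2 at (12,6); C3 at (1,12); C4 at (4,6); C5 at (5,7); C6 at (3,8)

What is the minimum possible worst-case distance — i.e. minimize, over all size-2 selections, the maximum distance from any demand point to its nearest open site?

Open {A, D}.
  Farthest demand point is C2 at distance 7 (to D); all others are ≤ 7.
With {B, D} the worst case is 7.
With {C, D} the worst case is 7.
No size-2 selection achieves below 7.

7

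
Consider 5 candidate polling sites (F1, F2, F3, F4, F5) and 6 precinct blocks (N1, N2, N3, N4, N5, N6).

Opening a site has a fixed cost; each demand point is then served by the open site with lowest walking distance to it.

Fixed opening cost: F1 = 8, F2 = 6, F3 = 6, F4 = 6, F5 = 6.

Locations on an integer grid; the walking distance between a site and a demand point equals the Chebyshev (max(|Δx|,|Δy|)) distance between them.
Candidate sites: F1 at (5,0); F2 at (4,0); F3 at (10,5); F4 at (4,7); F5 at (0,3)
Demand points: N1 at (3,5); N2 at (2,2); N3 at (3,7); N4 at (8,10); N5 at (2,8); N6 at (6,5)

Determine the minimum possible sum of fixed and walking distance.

22

Open {F4}: assign each demand point to its cheapest open site.
  N1→F4 2, N2→F4 5, N3→F4 1, N4→F4 4, N5→F4 2, N6→F4 2
  walking distance 16, fixed 6 → total 22.
Compare {F2, F4}: walking distance 13 + fixed 12 = 25.
Compare {F4, F5}: walking distance 13 + fixed 12 = 25.
Compare {F1, F4}: walking distance 14 + fixed 14 = 28.
All other subsets cost ≥ 25. Minimum total cost: 22.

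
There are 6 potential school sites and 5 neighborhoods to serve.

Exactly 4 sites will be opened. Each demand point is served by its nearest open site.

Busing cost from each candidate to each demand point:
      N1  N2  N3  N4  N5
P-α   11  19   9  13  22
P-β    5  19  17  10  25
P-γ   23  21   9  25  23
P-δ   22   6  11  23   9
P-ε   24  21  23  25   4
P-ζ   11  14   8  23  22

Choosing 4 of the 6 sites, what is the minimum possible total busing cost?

33

Open {P-β, P-δ, P-ε, P-ζ}.
  N1→P-β 5, N2→P-δ 6, N3→P-ζ 8, N4→P-β 10, N5→P-ε 4  ⇒ total 33.
Compare {P-α, P-β, P-δ, P-ε}: total 34.
Compare {P-β, P-γ, P-δ, P-ε}: total 34.
No size-4 selection does better; minimum is 33.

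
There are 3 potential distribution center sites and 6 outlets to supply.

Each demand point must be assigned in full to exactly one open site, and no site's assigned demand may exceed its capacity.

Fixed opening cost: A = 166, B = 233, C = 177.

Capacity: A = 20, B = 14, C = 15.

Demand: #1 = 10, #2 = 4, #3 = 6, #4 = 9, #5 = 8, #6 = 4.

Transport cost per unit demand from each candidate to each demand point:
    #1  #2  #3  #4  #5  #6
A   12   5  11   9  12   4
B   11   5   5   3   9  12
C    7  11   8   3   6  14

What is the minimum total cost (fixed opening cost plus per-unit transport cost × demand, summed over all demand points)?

Open {A, B, C}; cheapest assignment that respects the capacities:
  A (cap 20, load 18): #1, #2, #6 — cost 10×12 + 4×5 + 4×4 = 156
  B (cap 14, load 9): #4 — cost 9×3 = 27
  C (cap 15, load 14): #3, #5 — cost 6×8 + 8×6 = 96
  Shipping 279, fixed 576 → total 855.
  Any other capacity-feasible assignment to {A, B, C} ships for at least 279.
Total demand is 41 and no other set of sites has combined capacity ≥ 41, so {A, B, C} is the only feasible choice of open sites. Minimum: 855.

855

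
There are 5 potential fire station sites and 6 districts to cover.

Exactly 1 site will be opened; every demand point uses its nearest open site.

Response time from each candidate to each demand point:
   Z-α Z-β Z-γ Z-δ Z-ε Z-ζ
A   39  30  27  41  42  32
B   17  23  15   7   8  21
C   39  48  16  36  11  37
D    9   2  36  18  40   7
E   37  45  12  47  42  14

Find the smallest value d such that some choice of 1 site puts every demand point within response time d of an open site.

23

Open {B}.
  Farthest demand point is Z-β at response time 23 (to B); all others are ≤ 23.
With {D} the worst case is 40.
With {A} the worst case is 42.
No size-1 selection achieves below 23.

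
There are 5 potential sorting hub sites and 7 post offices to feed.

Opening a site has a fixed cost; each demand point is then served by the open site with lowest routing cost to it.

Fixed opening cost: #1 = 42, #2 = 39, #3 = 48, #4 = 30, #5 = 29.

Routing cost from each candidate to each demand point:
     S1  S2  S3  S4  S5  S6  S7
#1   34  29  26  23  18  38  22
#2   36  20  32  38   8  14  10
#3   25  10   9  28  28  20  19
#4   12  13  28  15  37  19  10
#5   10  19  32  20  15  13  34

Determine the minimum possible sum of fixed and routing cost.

163

Open {#4, #5}: assign each demand point to its cheapest open site.
  S1→#5 10, S2→#4 13, S3→#4 28, S4→#4 15, S5→#5 15, S6→#5 13, S7→#4 10
  routing cost 104, fixed 59 → total 163.
Compare {#4}: routing cost 134 + fixed 30 = 164.
Compare {#2, #4}: routing cost 100 + fixed 69 = 169.
Compare {#5}: routing cost 143 + fixed 29 = 172.
All other subsets cost ≥ 164. Minimum total cost: 163.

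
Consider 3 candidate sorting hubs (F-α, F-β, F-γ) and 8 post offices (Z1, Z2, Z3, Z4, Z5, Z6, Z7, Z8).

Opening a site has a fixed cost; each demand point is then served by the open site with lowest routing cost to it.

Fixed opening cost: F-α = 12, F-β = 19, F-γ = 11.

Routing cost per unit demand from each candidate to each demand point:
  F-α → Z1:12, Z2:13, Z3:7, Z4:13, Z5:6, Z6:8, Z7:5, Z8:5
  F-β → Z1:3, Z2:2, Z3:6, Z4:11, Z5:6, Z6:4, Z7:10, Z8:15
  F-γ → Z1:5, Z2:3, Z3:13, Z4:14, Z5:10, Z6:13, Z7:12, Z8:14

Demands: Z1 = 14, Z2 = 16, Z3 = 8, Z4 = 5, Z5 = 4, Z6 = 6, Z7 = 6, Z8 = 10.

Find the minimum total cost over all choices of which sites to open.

Open {F-α, F-β}: assign each demand point to its cheapest open site.
  Z1→F-β 14×3=42, Z2→F-β 16×2=32, Z3→F-β 8×6=48, Z4→F-β 5×11=55, Z5→F-α 4×6=24, Z6→F-β 6×4=24, Z7→F-α 6×5=30, Z8→F-α 10×5=50
  routing cost 305, fixed 31 → total 336.
Compare {F-α, F-β, F-γ}: routing cost 305 + fixed 42 = 347.
Compare {F-α, F-γ}: routing cost 391 + fixed 23 = 414.
Compare {F-β}: routing cost 435 + fixed 19 = 454.
All other subsets cost ≥ 347. Minimum total cost: 336.

336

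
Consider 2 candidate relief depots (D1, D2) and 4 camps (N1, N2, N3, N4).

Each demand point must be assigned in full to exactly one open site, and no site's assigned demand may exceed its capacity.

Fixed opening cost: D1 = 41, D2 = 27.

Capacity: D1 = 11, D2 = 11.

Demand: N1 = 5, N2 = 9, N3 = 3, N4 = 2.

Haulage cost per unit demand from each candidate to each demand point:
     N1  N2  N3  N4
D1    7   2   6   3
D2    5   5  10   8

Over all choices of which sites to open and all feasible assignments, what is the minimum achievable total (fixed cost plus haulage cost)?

Open {D1, D2}; cheapest assignment that respects the capacities:
  D1 (cap 11, load 11): N2, N4 — cost 9×2 + 2×3 = 24
  D2 (cap 11, load 8): N1, N3 — cost 5×5 + 3×10 = 55
  Shipping 79, fixed 68 → total 147.
  Any other capacity-feasible assignment to {D1, D2} ships for at least 79.
Total demand is 19 and no other set of sites has combined capacity ≥ 19, so {D1, D2} is the only feasible choice of open sites. Minimum: 147.

147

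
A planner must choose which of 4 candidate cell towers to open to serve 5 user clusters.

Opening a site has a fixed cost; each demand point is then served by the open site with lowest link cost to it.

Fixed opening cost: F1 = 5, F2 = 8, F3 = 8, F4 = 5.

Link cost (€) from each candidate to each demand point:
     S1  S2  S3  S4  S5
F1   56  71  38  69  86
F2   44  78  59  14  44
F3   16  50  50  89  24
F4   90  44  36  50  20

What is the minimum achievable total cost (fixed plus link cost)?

151

Open {F2, F3, F4}: assign each demand point to its cheapest open site.
  S1→F3 16, S2→F4 44, S3→F4 36, S4→F2 14, S5→F4 20
  link cost 130, fixed 21 → total 151.
Compare {F1, F2, F3, F4}: link cost 130 + fixed 26 = 156.
Compare {F1, F2, F3}: link cost 142 + fixed 21 = 163.
Compare {F2, F3}: link cost 154 + fixed 16 = 170.
All other subsets cost ≥ 156. Minimum total cost: 151.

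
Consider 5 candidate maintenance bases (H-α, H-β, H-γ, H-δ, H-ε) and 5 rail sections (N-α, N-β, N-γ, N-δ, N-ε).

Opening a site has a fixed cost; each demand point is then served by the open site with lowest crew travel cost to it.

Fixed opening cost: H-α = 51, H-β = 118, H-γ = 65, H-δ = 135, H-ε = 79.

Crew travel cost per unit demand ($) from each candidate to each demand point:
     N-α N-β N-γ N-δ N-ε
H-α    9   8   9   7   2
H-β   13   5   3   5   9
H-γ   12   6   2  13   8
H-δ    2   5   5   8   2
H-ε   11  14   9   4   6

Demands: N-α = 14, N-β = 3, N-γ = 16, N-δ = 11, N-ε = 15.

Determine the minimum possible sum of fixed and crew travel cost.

Open {H-δ}: assign each demand point to its cheapest open site.
  N-α→H-δ 14×2=28, N-β→H-δ 3×5=15, N-γ→H-δ 16×5=80, N-δ→H-δ 11×8=88, N-ε→H-δ 15×2=30
  crew travel cost 241, fixed 135 → total 376.
Compare {H-γ, H-δ}: crew travel cost 193 + fixed 200 = 393.
Compare {H-α, H-γ}: crew travel cost 283 + fixed 116 = 399.
Compare {H-δ, H-ε}: crew travel cost 197 + fixed 214 = 411.
All other subsets cost ≥ 393. Minimum total cost: 376.

376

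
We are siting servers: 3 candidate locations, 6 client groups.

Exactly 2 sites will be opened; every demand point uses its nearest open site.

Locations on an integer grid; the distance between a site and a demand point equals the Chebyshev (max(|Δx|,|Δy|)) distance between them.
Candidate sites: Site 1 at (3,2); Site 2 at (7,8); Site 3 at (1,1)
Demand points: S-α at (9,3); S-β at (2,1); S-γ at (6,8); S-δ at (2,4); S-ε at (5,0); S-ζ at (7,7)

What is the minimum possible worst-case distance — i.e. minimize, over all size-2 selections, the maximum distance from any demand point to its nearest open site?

5

Open {Site 1, Site 2}.
  Farthest demand point is S-α at distance 5 (to Site 2); all others are ≤ 5.
With {Site 2, Site 3} the worst case is 5.
With {Site 1, Site 3} the worst case is 6.
No size-2 selection achieves below 5.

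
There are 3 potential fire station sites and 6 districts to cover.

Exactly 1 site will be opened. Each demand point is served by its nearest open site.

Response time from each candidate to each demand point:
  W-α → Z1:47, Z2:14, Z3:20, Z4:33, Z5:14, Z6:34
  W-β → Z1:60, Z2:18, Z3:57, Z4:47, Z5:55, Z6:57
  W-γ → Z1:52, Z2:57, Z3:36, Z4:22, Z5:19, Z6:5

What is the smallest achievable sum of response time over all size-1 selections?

162

Open {W-α}.
  Z1→W-α 47, Z2→W-α 14, Z3→W-α 20, Z4→W-α 33, Z5→W-α 14, Z6→W-α 34  ⇒ total 162.
Compare {W-γ}: total 191.
Compare {W-β}: total 294.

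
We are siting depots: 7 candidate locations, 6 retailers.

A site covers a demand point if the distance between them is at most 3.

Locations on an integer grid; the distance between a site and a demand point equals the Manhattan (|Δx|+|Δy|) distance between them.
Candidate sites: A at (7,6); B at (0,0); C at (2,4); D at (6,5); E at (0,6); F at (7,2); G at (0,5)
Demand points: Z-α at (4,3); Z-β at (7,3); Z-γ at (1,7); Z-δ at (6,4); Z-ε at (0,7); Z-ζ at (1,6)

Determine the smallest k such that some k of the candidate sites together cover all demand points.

Coverage sets (demand points within 3 of each site):
  A: {Z-β, Z-δ}
  B: {}
  C: {Z-α, Z-ζ}
  D: {Z-β, Z-δ}
  E: {Z-γ, Z-ε, Z-ζ}
  F: {Z-β, Z-δ}
  G: {Z-γ, Z-ε, Z-ζ}
No 2 sites suffice: every size-2 union leaves at least one demand point uncovered.
But {A, C, E} covers everything, so the minimum is 3.

3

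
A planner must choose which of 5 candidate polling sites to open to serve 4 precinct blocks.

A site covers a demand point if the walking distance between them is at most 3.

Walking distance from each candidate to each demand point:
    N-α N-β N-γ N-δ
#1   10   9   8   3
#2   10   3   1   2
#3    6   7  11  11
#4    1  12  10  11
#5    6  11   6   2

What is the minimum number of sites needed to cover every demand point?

Coverage sets (demand points within 3 of each site):
  #1: {N-δ}
  #2: {N-β, N-γ, N-δ}
  #3: {}
  #4: {N-α}
  #5: {N-δ}
No single site covers all 4 demand points.
But {#2, #4} covers everything, so the minimum is 2.

2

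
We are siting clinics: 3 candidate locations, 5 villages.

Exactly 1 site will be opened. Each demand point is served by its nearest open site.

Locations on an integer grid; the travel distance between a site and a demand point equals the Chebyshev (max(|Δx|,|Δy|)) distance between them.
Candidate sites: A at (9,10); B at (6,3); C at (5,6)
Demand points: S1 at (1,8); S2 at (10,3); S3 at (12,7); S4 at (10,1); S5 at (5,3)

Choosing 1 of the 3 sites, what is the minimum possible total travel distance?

Open {B}.
  S1→B 5, S2→B 4, S3→B 6, S4→B 4, S5→B 1  ⇒ total 20.
Compare {C}: total 24.
Compare {A}: total 34.

20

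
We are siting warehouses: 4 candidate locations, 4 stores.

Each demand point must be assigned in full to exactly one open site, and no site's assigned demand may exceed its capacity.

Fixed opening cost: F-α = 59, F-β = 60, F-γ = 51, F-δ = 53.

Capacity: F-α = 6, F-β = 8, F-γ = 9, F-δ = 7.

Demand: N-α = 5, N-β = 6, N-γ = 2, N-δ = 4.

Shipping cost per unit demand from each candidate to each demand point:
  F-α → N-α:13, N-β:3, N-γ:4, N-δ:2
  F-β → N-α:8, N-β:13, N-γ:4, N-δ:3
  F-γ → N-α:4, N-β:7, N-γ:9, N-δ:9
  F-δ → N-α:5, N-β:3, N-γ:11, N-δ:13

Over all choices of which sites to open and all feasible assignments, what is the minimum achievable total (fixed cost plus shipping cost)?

217

Open {F-α, F-γ, F-δ}; cheapest assignment that respects the capacities:
  F-α (cap 6, load 6): N-γ, N-δ — cost 2×4 + 4×2 = 16
  F-γ (cap 9, load 5): N-α — cost 5×4 = 20
  F-δ (cap 7, load 6): N-β — cost 6×3 = 18
  Shipping 54, fixed 163 → total 217.
  Any other capacity-feasible assignment to {F-α, F-γ, F-δ} ships for at least 54.
Compare {F-β, F-γ, F-δ}: its best feasible assignment gives total 222.
Compare {F-α, F-β, F-γ}: its best feasible assignment gives total 228.
Every other set of open sites that can feasibly serve all demand totals ≥ 222 even under its best assignment. Minimum: 217.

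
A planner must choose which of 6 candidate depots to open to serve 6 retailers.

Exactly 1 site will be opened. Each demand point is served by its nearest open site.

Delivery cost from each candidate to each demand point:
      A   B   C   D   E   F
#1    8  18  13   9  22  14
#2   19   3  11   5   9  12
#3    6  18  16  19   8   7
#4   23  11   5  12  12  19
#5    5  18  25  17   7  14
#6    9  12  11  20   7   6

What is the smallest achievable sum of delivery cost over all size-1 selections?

59

Open {#2}.
  A→#2 19, B→#2 3, C→#2 11, D→#2 5, E→#2 9, F→#2 12  ⇒ total 59.
Compare {#6}: total 65.
Compare {#3}: total 74.
No size-1 selection does better; minimum is 59.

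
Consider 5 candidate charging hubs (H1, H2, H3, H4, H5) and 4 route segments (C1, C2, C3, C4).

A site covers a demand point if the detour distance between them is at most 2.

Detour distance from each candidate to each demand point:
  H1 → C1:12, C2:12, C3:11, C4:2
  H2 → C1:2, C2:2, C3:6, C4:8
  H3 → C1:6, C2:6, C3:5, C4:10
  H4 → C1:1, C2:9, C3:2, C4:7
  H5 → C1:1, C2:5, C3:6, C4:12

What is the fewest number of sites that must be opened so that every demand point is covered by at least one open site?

3

Coverage sets (demand points within 2 of each site):
  H1: {C4}
  H2: {C1, C2}
  H3: {}
  H4: {C1, C3}
  H5: {C1}
No 2 sites suffice: every size-2 union leaves at least one demand point uncovered.
But {H1, H2, H4} covers everything, so the minimum is 3.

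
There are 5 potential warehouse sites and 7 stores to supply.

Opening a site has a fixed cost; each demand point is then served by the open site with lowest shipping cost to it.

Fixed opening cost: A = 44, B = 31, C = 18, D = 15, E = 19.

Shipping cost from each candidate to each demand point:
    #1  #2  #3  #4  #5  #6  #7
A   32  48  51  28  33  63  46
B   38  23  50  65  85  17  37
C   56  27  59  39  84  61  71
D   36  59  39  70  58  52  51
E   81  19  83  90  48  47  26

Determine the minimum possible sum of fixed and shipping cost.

295

Open {A, B}: assign each demand point to its cheapest open site.
  #1→A 32, #2→B 23, #3→B 50, #4→A 28, #5→A 33, #6→B 17, #7→B 37
  shipping cost 220, fixed 75 → total 295.
Compare {A, E}: shipping cost 236 + fixed 63 = 299.
Compare {A, B, D}: shipping cost 209 + fixed 90 = 299.
Compare {A, B, E}: shipping cost 205 + fixed 94 = 299.
All other subsets cost ≥ 299. Minimum total cost: 295.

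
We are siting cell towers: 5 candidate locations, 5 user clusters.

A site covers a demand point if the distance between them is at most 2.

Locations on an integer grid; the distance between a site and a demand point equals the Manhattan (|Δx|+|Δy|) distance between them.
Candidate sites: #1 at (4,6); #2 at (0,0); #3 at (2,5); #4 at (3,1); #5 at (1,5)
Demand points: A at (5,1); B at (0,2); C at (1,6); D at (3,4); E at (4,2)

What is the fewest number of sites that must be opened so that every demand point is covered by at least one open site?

Coverage sets (demand points within 2 of each site):
  #1: {}
  #2: {B}
  #3: {C, D}
  #4: {A, E}
  #5: {C}
No 2 sites suffice: every size-2 union leaves at least one demand point uncovered.
But {#2, #3, #4} covers everything, so the minimum is 3.

3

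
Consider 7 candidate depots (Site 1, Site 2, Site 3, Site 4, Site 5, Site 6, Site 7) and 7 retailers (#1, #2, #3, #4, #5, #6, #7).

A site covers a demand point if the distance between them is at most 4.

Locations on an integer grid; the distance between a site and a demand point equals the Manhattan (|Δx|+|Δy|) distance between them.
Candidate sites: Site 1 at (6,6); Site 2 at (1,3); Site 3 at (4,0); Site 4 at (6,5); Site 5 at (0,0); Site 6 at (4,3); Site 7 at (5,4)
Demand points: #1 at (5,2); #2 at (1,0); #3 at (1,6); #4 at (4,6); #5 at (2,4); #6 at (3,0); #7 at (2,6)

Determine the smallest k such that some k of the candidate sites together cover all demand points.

2

Coverage sets (demand points within 4 of each site):
  Site 1: {#4, #7}
  Site 2: {#2, #3, #5, #7}
  Site 3: {#1, #2, #6}
  Site 4: {#1, #4}
  Site 5: {#2, #6}
  Site 6: {#1, #4, #5, #6}
  Site 7: {#1, #4, #5}
No single site covers all 7 demand points.
But {Site 2, Site 6} covers everything, so the minimum is 2.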